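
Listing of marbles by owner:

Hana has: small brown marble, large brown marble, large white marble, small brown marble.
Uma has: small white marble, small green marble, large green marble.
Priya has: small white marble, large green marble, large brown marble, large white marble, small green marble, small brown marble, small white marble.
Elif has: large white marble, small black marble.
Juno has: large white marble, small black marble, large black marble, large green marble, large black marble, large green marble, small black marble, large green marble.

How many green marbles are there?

7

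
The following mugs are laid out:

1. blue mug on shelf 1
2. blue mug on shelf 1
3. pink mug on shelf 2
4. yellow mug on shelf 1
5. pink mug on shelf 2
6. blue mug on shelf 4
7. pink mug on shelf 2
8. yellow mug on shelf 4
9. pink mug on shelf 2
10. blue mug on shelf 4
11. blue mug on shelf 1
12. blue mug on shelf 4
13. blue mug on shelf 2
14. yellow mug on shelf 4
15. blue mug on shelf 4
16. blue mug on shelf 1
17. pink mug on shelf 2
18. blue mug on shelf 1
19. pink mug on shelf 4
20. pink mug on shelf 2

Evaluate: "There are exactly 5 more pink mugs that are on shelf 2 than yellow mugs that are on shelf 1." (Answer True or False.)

True

There are 6 pink mugs on shelf 2.
There is 1 yellow mug on shelf 1.
The claim requires 6 − 1 (= 5) to equal 5, which holds.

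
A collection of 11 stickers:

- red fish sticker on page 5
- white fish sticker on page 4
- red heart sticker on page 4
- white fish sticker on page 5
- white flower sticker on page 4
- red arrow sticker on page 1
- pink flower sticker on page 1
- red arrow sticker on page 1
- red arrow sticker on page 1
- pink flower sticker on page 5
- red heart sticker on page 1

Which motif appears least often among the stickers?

heart

Counts by motif: arrow 3, flower 3, fish 3, heart 2.
The minimum is 2, held uniquely by heart.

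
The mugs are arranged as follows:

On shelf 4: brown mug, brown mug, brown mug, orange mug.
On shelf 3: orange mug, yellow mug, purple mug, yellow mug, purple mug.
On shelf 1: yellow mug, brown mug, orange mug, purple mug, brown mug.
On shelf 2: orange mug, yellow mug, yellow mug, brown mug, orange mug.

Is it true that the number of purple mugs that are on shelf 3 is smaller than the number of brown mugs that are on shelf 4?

|purple mugs on shelf 3| = 2.
|brown mugs on shelf 4| = 3.
The claim requires 2 < 3, which holds.

True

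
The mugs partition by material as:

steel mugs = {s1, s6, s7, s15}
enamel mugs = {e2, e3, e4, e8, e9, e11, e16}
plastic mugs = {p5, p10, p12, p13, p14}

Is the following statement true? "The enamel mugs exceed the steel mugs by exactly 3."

True

|enamel mugs| = 7.
|steel mugs| = 4.
The claim requires 7 − 4 (= 3) to equal 3, which holds.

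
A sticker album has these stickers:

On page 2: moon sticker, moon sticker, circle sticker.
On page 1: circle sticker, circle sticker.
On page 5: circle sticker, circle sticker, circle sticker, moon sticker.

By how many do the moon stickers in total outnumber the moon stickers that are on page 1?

3

moon stickers: 3.
moon stickers on page 1: 0.
3 − 0 = 3.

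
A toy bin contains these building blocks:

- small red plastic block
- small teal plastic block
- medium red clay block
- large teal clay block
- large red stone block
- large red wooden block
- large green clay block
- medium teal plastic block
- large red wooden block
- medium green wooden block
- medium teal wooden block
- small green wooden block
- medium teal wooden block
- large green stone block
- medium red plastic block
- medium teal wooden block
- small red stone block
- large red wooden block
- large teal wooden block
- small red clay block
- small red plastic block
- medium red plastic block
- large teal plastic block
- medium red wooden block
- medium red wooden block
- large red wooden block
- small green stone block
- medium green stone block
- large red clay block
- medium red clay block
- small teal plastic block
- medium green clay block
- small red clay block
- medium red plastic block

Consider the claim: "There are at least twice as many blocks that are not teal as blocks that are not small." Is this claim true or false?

False

There are 25 blocks that are not teal.
There are 25 blocks that are not small.
The claim requires 25 ≥ 2 × 25 = 50, which does not hold.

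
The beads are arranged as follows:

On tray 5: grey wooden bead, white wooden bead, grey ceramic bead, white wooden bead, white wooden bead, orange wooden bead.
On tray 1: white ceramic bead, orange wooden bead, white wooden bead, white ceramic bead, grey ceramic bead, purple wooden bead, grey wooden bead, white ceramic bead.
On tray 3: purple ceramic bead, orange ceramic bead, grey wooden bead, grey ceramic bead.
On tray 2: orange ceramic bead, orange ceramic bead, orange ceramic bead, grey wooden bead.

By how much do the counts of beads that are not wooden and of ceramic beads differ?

0

beads that are not wooden: 11. ceramic beads: 11.
|11 − 11| = 11 − 11 = 0.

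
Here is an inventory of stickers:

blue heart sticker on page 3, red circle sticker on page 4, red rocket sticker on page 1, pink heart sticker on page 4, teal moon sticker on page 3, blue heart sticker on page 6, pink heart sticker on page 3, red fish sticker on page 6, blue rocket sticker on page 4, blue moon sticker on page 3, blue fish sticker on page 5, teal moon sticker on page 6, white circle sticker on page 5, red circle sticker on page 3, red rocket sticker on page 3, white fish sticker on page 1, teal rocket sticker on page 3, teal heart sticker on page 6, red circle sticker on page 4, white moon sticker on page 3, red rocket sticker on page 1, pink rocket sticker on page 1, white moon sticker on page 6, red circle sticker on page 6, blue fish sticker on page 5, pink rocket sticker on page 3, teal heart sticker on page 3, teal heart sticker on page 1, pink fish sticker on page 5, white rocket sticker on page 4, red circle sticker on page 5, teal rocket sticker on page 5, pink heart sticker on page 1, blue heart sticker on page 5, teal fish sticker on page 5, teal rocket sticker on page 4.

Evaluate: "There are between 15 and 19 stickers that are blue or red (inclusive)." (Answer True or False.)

|stickers that are blue or red| = 16.
The claim requires 15 ≤ 16 ≤ 19, which holds.

True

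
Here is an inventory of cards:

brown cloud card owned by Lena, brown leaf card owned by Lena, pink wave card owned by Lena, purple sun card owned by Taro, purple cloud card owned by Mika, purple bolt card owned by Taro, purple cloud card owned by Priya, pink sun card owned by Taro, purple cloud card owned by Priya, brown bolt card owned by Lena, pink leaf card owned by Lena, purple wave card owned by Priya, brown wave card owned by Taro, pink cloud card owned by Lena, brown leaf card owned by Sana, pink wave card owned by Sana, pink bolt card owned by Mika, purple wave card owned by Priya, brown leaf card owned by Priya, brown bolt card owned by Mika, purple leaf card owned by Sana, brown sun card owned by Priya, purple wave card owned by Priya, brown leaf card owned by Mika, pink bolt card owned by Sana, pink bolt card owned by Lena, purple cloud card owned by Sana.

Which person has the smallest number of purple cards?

Lena

Counts by player (restricted to purple cards): Priya→5, Taro→2, Sana→2, Mika→1, Lena→0.
The minimum is 0, held uniquely by Lena.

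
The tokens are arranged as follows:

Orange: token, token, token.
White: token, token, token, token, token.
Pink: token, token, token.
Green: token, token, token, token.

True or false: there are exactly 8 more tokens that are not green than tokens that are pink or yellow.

True

tokens that are not green: 11.
tokens that are pink or yellow: 3.
The claim requires 11 − 3 (= 8) to equal 8, which holds.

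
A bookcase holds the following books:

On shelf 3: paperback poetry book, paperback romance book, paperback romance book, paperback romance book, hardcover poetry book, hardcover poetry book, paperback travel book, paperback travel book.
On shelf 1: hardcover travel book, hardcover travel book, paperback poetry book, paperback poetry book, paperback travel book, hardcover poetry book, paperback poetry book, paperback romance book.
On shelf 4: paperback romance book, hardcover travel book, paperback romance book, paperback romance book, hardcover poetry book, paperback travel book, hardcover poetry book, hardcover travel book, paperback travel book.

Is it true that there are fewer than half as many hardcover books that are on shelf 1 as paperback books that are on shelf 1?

False

There are 3 hardcover books on shelf 1.
There are 5 paperback books on shelf 1.
The claim requires 2 × 3 = 6 < 5, which does not hold.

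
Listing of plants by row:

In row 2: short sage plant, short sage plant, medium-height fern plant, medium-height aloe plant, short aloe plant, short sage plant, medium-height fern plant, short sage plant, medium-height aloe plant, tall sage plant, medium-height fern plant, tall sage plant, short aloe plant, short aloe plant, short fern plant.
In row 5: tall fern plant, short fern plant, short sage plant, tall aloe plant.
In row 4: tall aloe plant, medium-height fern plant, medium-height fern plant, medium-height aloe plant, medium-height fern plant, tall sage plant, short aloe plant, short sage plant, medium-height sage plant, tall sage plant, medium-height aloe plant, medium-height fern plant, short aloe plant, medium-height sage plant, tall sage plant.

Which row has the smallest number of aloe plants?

Counts by row (restricted to aloe plants): row 4→5, row 2→5, row 5→1.
The minimum is 1, held uniquely by row 5.

row 5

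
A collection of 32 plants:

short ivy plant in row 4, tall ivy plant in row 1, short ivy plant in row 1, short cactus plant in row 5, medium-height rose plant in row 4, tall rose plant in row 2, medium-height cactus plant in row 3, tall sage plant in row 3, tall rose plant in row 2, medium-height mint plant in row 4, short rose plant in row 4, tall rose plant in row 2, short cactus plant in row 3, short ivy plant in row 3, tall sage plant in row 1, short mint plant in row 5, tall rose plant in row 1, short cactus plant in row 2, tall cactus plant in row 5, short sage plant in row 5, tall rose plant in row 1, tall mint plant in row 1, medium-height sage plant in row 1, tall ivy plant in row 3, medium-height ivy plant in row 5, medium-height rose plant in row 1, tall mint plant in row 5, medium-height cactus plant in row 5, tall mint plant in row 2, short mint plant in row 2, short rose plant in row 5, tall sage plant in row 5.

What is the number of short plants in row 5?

4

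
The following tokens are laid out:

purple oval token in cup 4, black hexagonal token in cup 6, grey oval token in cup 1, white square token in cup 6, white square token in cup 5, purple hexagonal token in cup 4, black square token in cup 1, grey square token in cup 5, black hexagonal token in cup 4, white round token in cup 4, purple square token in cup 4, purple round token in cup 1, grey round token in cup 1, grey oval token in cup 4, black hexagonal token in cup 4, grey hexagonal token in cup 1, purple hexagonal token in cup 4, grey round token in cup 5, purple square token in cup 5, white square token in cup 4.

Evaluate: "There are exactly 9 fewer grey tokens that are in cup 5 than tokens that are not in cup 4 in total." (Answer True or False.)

True

|grey tokens in cup 5| = 2.
|tokens that are not in cup 4| = 11.
The claim requires 11 − 2 (= 9) to equal 9, which holds.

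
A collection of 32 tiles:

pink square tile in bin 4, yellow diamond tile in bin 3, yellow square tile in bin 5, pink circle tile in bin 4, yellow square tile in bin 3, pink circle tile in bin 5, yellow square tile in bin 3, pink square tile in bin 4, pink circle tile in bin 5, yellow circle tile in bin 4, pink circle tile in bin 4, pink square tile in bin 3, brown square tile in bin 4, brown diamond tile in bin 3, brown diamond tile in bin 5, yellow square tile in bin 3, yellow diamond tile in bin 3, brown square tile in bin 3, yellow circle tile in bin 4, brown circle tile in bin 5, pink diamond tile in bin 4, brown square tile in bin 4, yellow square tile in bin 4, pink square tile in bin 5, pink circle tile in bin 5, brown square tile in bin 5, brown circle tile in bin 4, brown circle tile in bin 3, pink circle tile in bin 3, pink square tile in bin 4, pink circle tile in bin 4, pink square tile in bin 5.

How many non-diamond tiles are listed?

Total tiles: 32; with the excluded value: 5; remaining 32 − 5 = 27.

27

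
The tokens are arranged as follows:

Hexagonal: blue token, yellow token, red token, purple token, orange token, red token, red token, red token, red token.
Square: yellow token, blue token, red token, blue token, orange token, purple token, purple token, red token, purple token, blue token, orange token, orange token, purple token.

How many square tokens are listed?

13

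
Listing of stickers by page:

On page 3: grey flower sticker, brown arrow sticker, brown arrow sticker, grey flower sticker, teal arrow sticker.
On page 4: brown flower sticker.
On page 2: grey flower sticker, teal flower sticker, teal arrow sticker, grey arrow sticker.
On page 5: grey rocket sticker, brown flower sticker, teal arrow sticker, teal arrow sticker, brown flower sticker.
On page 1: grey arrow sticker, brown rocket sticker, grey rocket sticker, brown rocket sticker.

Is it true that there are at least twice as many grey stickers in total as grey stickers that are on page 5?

grey stickers: 7.
grey stickers on page 5: 1.
The claim requires 7 ≥ 2 × 1 = 2, which holds.

True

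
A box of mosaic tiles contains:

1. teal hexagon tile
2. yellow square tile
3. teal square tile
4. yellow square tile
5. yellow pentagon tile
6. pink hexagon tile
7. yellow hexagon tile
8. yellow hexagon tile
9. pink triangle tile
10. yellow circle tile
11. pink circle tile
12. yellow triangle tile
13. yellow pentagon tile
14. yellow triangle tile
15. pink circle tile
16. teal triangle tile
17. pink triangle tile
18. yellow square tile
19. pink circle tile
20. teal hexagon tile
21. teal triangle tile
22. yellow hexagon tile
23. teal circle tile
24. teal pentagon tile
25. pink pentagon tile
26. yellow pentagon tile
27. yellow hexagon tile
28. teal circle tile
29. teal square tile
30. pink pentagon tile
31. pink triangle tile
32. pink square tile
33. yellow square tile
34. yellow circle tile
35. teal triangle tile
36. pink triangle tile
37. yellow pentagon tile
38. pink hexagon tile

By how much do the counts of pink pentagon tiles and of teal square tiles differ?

0

pink pentagon tiles: 2. teal square tiles: 2.
|2 − 2| = 2 − 2 = 0.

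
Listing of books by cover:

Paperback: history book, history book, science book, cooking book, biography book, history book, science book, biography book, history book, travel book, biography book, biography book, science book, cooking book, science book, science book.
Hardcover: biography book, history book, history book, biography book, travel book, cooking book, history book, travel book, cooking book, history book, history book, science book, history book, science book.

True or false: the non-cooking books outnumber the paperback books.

non-cooking books: 26.
paperback books: 16.
The claim requires 26 > 16, which holds.

True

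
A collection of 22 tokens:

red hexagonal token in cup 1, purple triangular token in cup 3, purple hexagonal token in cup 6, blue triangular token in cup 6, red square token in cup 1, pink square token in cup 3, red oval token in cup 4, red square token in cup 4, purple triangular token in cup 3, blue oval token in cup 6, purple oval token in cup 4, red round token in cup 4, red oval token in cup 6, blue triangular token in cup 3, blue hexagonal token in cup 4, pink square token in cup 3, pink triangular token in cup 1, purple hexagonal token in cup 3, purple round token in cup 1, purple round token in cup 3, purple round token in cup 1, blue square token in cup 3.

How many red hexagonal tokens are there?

1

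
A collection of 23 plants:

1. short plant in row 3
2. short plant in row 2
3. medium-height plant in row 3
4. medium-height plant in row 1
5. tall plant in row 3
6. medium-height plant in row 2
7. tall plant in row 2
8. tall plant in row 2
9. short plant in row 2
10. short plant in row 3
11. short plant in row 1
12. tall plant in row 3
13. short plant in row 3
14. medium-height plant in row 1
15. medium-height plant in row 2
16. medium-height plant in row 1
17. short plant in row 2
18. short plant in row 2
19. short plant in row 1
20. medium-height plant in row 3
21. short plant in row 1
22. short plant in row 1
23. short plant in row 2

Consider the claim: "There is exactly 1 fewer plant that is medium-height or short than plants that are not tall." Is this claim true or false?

|plants that are medium-height or short| = 19.
|plants that are not tall| = 19.
The claim requires 19 − 19 (= 0) to equal 1, which does not hold.

False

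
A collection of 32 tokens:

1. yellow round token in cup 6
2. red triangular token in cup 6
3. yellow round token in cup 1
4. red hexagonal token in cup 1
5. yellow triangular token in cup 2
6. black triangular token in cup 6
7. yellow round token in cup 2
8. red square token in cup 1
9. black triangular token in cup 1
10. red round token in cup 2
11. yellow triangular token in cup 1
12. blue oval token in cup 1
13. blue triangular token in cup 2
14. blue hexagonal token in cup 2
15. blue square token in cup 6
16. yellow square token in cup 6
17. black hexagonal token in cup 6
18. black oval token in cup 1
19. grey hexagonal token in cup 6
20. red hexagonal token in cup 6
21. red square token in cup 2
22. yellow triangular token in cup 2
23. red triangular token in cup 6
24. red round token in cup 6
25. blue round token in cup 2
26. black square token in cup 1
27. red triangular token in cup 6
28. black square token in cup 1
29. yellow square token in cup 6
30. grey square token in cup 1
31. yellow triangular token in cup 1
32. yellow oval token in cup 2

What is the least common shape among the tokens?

Counts by shape: triangular 10, square 8, round 6, hexagonal 5, oval 3.
The minimum is 3, held uniquely by oval.

oval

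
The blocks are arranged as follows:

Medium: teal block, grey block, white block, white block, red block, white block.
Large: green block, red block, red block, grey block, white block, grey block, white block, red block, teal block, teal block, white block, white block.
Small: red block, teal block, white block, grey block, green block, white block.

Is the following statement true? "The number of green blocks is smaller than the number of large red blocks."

True

green blocks: 2.
large red blocks: 3.
The claim requires 2 < 3, which holds.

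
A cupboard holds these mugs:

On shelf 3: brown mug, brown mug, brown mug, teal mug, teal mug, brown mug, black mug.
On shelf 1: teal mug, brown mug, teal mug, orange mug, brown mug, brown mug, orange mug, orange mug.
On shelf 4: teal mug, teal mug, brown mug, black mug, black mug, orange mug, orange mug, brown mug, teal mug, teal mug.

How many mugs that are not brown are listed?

16

Total mugs: 25; with the excluded value: 9; remaining 25 − 9 = 16.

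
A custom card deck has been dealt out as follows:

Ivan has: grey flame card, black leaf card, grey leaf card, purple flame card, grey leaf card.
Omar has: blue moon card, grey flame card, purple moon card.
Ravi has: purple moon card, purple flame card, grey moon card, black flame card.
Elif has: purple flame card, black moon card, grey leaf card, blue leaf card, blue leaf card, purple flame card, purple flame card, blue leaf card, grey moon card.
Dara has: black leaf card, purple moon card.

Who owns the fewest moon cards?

Ivan

Counts by player (restricted to moon cards): Ravi→2, Elif→2, Omar→2, Dara→1, Ivan→0.
The minimum is 0, held uniquely by Ivan.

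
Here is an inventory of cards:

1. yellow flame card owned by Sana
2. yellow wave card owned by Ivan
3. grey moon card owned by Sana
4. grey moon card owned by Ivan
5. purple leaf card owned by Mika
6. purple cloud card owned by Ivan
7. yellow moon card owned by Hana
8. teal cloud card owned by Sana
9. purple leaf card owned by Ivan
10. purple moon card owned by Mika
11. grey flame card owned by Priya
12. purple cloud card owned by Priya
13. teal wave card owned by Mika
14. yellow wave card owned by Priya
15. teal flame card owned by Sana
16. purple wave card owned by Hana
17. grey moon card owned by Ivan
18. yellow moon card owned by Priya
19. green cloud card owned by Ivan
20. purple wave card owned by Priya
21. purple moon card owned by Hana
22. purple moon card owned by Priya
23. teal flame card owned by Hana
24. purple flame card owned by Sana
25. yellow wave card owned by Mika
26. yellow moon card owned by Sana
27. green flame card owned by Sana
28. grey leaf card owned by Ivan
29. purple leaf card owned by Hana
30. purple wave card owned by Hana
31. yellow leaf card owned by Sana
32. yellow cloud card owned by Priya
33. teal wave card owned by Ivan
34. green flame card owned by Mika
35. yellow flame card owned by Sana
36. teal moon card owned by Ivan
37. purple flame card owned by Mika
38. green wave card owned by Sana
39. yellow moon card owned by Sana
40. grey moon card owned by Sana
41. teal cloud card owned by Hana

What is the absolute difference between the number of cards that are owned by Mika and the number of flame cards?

3

cards owned by Mika: 6. flame cards: 9.
|6 − 9| = 9 − 6 = 3.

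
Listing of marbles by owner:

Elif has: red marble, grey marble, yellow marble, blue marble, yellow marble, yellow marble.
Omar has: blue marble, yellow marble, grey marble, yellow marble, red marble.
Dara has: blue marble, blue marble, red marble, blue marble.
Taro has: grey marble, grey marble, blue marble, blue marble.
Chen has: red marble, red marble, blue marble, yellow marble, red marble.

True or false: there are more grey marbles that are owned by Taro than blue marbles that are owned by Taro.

False

grey marbles owned by Taro: 2.
blue marbles owned by Taro: 2.
The claim requires 2 > 2, which does not hold.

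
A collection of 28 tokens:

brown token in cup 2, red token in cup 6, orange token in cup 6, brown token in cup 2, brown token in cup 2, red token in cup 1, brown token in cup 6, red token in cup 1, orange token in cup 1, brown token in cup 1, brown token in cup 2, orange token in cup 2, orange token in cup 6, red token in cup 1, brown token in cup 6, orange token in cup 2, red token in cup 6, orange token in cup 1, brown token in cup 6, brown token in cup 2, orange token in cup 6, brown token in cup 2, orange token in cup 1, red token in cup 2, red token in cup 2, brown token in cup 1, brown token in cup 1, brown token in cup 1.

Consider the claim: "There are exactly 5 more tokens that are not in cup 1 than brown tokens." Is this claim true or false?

|tokens that are not in cup 1| = 18.
|brown tokens| = 13.
The claim requires 18 − 13 (= 5) to equal 5, which holds.

True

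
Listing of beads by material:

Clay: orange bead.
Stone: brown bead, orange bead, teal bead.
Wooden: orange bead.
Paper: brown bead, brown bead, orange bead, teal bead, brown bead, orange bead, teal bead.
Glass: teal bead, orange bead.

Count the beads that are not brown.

Total beads: 14; with the excluded value: 4; remaining 14 − 4 = 10.

10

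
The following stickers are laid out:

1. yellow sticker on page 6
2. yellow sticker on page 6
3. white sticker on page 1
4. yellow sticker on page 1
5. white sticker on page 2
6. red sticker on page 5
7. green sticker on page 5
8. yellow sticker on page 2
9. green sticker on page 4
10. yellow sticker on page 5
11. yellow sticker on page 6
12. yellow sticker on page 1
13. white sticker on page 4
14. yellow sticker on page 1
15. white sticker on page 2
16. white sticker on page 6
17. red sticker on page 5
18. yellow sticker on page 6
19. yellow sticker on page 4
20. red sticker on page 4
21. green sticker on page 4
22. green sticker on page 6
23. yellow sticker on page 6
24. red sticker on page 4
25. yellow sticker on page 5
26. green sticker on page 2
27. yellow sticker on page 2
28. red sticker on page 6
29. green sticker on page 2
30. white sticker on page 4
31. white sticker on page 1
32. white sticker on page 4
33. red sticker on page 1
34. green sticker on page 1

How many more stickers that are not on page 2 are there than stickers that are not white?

stickers that are not on page 2: 28.
stickers that are not white: 26.
28 − 26 = 2.

2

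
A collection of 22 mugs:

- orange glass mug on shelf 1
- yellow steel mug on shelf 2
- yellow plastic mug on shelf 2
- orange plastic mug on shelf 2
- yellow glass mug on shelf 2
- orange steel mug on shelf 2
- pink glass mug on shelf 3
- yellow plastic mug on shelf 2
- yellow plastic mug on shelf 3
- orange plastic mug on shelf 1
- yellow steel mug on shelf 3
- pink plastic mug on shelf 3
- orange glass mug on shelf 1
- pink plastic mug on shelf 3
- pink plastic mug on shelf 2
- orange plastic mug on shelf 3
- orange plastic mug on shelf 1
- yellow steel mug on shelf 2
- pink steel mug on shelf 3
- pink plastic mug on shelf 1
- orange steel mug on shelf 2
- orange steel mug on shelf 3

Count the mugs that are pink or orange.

orange: 9; pink: 6; together 9 + 6 = 15.

15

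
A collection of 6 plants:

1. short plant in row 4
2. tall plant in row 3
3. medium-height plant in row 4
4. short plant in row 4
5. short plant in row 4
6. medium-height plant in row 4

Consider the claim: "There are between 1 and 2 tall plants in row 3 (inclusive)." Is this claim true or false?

True

There is 1 tall plant in row 3.
The claim requires 1 ≤ 1 ≤ 2, which holds.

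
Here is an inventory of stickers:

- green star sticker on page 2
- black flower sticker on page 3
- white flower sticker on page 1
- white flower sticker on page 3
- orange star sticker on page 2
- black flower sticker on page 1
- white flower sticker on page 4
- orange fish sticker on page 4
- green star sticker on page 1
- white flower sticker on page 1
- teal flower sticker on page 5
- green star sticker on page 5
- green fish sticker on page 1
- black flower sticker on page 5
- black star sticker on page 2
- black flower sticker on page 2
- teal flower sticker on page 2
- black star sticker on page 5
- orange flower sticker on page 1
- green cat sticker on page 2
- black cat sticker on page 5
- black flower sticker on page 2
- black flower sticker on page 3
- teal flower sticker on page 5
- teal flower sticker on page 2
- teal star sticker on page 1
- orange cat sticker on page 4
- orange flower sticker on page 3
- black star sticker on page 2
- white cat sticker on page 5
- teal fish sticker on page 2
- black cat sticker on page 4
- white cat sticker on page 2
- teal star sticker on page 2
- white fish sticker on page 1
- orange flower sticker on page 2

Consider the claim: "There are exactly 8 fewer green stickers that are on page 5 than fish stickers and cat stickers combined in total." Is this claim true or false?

There is 1 green sticker on page 5.
fish stickers: 4; cat stickers: 6; combined: 4 + 6 = 10.
The claim requires 10 − 1 (= 9) to equal 8, which does not hold.

False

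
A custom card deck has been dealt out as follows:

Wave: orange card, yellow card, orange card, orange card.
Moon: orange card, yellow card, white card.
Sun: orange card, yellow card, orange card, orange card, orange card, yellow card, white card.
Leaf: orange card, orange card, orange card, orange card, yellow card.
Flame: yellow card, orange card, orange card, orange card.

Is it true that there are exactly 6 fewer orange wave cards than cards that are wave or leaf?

orange wave cards: 3.
cards that are wave or leaf: 9.
The claim requires 9 − 3 (= 6) to equal 6, which holds.

True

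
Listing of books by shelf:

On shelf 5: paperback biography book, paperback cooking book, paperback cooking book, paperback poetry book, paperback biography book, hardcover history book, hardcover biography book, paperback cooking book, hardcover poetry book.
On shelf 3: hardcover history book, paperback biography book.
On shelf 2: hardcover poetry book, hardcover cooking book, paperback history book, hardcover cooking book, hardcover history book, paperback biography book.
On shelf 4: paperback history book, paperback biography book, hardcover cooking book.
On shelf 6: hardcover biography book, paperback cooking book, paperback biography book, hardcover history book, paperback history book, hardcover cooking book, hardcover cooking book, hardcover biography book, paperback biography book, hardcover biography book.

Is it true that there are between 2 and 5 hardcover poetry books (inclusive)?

True

There are 2 hardcover poetry books.
The claim requires 2 ≤ 2 ≤ 5, which holds.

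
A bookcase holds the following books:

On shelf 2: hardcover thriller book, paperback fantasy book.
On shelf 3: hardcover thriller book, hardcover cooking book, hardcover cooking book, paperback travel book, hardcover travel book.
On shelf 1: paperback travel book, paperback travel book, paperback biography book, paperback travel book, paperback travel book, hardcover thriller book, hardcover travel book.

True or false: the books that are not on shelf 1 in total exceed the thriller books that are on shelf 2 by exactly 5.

There are 7 books that are not on shelf 1.
There is 1 thriller book on shelf 2.
The claim requires 7 − 1 (= 6) to equal 5, which does not hold.

False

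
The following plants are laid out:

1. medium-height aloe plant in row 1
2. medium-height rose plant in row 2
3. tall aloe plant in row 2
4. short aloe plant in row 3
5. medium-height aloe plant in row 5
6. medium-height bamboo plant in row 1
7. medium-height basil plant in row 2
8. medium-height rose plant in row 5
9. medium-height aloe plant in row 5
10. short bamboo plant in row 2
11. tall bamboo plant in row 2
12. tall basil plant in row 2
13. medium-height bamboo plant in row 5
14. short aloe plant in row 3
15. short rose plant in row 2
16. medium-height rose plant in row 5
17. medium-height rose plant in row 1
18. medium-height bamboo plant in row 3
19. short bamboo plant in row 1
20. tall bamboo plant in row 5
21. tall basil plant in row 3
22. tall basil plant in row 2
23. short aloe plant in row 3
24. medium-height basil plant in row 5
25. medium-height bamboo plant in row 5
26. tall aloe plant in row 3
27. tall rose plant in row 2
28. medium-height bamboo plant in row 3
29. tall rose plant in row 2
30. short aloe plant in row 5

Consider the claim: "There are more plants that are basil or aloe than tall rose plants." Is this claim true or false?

There are 14 plants that are basil or aloe.
There are 2 tall rose plants.
The claim requires 14 > 2, which holds.

True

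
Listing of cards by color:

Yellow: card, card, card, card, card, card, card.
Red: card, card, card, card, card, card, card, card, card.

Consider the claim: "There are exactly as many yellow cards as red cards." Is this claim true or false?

False

yellow cards: 7.
red cards: 9.
The claim requires 7 = 9, which does not hold.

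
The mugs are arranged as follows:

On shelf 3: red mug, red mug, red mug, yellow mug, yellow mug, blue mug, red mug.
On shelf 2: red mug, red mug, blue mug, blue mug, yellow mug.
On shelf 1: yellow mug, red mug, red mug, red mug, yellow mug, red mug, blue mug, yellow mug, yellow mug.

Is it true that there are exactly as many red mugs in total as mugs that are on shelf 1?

red mugs: 10.
mugs on shelf 1: 9.
The claim requires 10 = 9, which does not hold.

False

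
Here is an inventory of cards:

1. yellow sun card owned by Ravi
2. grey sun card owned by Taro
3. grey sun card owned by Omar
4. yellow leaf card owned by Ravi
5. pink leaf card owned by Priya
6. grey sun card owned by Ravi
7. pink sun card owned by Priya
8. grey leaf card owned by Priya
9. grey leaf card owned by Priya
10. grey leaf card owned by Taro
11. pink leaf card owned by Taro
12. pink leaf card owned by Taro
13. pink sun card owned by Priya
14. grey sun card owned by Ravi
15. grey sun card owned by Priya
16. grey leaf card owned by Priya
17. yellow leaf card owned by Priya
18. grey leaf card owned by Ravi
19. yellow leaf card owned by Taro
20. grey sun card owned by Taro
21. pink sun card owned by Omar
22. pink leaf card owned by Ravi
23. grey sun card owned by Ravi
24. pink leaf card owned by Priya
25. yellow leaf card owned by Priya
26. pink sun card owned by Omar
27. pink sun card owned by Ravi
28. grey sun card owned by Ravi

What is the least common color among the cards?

yellow

Counts by color: grey 13, pink 10, yellow 5.
The minimum is 5, held uniquely by yellow.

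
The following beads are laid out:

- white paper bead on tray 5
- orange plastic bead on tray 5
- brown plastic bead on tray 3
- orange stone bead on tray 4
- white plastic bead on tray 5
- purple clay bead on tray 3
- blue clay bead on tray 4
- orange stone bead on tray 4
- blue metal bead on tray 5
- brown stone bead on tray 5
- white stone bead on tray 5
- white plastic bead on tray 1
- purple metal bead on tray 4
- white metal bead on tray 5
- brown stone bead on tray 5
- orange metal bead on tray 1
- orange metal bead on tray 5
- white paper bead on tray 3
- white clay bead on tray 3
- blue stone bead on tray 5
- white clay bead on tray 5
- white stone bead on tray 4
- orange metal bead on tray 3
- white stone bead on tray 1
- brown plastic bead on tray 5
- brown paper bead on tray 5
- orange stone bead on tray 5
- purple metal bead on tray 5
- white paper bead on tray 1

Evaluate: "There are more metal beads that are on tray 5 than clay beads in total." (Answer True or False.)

False

metal beads on tray 5: 4.
clay beads: 4.
The claim requires 4 > 4, which does not hold.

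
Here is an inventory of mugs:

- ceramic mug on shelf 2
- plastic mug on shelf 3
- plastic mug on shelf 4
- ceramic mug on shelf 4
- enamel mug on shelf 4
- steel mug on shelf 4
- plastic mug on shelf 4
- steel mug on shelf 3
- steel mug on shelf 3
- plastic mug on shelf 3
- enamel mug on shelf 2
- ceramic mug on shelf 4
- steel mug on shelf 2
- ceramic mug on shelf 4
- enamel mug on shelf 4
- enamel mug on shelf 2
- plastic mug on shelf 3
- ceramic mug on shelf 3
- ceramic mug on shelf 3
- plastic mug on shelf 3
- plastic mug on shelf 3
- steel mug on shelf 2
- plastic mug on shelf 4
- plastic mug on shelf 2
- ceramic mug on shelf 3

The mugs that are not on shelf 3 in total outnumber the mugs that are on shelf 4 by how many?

6

mugs that are not on shelf 3: 15.
mugs on shelf 4: 9.
15 − 9 = 6.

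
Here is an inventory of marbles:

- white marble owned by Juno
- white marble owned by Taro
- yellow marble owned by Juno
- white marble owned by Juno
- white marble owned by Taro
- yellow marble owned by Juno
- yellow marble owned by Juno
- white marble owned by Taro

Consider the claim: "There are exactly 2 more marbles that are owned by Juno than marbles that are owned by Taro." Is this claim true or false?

True

|marbles owned by Juno| = 5.
|marbles owned by Taro| = 3.
The claim requires 5 − 3 (= 2) to equal 2, which holds.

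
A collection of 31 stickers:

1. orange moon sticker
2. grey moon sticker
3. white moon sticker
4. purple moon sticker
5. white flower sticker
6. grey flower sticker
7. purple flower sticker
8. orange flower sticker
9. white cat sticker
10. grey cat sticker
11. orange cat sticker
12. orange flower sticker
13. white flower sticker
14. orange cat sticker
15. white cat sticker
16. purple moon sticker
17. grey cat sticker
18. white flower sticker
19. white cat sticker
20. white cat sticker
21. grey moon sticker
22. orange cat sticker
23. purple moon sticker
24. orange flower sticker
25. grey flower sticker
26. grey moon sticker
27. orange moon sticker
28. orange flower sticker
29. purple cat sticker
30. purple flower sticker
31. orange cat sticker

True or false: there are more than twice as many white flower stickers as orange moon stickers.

|white flower stickers| = 3.
|orange moon stickers| = 2.
The claim requires 3 > 2 × 2 = 4, which does not hold.

False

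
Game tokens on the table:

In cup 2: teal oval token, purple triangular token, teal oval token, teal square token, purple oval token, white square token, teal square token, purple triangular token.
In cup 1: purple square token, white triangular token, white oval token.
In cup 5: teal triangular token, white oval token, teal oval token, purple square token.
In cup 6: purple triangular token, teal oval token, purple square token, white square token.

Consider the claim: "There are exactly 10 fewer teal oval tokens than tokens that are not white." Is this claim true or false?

True

There are 4 teal oval tokens.
There are 14 tokens that are not white.
The claim requires 14 − 4 (= 10) to equal 10, which holds.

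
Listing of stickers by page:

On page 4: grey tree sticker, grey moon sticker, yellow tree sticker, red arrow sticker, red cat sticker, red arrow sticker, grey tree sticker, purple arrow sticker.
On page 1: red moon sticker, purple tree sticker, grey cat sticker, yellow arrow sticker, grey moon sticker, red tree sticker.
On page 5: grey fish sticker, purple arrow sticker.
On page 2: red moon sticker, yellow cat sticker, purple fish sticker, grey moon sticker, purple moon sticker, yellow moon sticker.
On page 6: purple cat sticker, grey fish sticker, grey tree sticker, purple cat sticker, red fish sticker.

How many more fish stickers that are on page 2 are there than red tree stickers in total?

0

fish stickers on page 2: 1.
red tree stickers: 1.
1 − 1 = 0.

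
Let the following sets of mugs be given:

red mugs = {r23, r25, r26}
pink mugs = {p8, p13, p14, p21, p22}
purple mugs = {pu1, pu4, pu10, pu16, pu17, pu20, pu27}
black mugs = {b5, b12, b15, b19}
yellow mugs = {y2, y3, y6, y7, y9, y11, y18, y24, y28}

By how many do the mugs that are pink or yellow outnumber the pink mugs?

9

mugs that are pink or yellow: 14.
pink mugs: 5.
14 − 5 = 9.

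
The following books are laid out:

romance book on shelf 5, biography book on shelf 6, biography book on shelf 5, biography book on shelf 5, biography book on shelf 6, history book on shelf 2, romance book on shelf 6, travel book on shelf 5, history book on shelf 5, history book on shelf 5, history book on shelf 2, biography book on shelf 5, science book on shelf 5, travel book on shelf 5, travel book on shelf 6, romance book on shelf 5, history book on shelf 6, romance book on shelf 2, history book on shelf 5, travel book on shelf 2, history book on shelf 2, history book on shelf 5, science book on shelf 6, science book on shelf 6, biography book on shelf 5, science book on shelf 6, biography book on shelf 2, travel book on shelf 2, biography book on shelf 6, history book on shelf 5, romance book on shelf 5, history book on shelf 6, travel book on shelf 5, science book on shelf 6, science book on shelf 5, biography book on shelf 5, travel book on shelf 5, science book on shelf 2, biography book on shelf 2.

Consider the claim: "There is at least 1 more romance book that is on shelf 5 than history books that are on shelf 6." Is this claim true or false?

True

romance books on shelf 5: 3.
history books on shelf 6: 2.
The claim requires 3 − 2 = 1 ≥ 1, which holds.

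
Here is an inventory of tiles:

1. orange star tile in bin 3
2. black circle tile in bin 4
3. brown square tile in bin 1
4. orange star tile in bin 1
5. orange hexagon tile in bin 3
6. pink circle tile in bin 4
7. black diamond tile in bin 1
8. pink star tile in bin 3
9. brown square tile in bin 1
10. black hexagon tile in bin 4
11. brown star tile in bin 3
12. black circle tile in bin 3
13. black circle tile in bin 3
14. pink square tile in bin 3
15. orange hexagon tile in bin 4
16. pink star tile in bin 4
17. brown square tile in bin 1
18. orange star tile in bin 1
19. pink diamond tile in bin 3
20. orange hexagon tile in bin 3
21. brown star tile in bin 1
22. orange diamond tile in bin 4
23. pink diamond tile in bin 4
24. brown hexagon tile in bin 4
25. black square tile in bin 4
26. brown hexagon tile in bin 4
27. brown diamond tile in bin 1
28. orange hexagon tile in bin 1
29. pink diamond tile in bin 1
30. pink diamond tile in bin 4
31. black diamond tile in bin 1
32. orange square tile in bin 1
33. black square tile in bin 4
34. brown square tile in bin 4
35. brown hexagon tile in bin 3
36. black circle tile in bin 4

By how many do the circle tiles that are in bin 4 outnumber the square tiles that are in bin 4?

circle tiles in bin 4: 3.
square tiles in bin 4: 3.
3 − 3 = 0.

0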